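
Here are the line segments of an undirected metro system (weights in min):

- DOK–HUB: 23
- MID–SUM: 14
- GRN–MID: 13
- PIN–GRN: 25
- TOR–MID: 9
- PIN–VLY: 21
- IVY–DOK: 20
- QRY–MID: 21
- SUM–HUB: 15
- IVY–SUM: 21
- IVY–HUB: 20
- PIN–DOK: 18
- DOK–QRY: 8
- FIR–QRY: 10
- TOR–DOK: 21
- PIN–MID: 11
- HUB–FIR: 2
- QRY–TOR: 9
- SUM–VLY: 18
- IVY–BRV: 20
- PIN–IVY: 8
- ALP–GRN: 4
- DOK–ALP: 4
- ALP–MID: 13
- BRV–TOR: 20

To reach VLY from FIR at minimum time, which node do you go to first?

HUB

Candidate routes:
FIR → HUB → SUM → VLY: 2+15+18 = 35
FIR → HUB → IVY → PIN → VLY: 2+20+8+21 = 51
FIR → QRY → DOK → PIN → VLY: 10+8+18+21 = 57
The minimum is 35 min via FIR → HUB → SUM → VLY.
So from FIR the first move is to HUB.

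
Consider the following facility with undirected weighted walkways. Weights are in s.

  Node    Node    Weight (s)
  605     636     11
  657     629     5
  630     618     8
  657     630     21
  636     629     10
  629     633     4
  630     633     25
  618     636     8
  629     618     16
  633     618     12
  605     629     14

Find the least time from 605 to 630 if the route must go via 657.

Best 605 to 657: 605 → 629 → 657 costing 19
Best 657 to 630: 657 → 630 costing 21
Total via 657: 19 + 21 = 40 s.

40 s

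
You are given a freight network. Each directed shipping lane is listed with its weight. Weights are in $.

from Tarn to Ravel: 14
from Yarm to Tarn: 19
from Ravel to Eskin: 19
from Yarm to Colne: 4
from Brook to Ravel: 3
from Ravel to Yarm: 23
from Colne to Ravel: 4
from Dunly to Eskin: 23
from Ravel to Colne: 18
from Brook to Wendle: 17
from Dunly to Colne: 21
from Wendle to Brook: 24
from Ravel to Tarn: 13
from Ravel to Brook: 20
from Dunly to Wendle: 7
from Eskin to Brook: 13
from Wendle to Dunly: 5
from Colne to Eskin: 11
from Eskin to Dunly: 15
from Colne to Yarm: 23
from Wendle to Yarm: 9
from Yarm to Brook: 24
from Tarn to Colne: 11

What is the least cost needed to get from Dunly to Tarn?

$35

Compare a few routes:
Dunly–Wendle–Brook–Ravel–Tarn: 7+24+3+13 = 47
Dunly–Colne–Ravel–Tarn: 21+4+13 = 38
Dunly–Wendle–Yarm–Colne–Ravel–Tarn: 7+9+4+4+13 = 37
Dunly–Wendle–Yarm–Tarn: 7+9+19 = 35
The minimum is $35 via Dunly–Wendle–Yarm–Tarn.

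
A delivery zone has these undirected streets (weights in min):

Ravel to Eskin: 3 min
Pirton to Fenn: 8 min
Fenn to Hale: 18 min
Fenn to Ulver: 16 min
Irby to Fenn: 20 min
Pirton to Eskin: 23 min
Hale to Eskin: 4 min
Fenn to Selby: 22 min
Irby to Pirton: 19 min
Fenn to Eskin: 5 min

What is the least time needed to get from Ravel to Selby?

30 min

Shortest distances from Ravel:
Ravel: 0
Eskin: 3  (via Ravel)
Hale: 7  (via Eskin)
Fenn: 8  (via Eskin)
Pirton: 16  (via Fenn)
Ulver: 24  (via Fenn)
Irby: 28  (via Fenn)
Selby: 30  (via Fenn)
Shortest route: Ravel–Eskin–Fenn–Selby = 30 min.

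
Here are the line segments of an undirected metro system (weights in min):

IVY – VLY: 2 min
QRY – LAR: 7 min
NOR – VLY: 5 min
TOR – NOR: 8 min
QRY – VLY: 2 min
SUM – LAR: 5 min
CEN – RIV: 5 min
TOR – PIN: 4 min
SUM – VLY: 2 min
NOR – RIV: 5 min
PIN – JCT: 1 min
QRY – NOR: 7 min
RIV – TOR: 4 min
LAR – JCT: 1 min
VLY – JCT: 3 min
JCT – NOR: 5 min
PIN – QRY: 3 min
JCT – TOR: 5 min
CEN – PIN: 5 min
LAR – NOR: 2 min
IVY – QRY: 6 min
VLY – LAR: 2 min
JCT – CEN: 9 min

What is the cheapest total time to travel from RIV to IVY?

11 min

Enumerating some paths:
RIV → NOR → VLY → IVY: 5+5+2 = 12
RIV → NOR → LAR → VLY → IVY: 5+2+2+2 = 11
Cheapest is RIV → NOR → LAR → VLY → IVY at 11 min.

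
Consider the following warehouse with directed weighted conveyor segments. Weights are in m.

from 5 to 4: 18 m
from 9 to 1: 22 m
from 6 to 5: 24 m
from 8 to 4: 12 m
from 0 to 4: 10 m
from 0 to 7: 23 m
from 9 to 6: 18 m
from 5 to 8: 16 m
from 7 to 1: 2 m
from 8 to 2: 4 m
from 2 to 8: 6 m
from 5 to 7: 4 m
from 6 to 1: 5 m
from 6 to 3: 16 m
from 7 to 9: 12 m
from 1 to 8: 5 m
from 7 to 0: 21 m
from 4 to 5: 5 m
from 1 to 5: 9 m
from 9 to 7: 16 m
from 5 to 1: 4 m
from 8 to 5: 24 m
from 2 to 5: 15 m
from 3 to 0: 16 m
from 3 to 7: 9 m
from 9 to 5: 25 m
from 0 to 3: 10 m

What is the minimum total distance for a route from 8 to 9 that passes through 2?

Best 8 to 2: 8 → 2 costing 4
Best 2 to 9: 2 → 5 → 7 → 9 costing 31
Total via 2: 4 + 31 = 35 m.

35 m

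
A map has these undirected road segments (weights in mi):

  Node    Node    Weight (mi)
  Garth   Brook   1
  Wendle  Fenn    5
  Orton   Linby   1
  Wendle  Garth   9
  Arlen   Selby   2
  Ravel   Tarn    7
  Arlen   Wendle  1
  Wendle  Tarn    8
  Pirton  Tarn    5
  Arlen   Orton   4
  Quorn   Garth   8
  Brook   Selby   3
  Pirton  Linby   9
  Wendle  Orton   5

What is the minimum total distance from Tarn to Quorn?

23 mi

Shortest distances from Tarn:
Tarn: 0
Pirton: 5  (via Tarn)
Ravel: 7  (via Tarn)
Wendle: 8  (via Tarn)
Arlen: 9  (via Wendle)
Selby: 11  (via Arlen)
Fenn: 13  (via Wendle)
Orton: 13  (via Wendle)
Brook: 14  (via Selby)
Linby: 14  (via Pirton)
Garth: 15  (via Brook)
Quorn: 23  (via Garth)
Shortest route: Tarn → Wendle → Arlen → Selby → Brook → Garth → Quorn = 23 mi.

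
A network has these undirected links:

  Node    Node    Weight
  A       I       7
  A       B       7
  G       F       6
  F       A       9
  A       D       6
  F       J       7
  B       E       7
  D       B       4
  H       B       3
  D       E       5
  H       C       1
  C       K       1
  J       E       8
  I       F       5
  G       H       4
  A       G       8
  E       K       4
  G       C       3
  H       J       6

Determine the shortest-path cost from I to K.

15

Enumerating some paths:
I → F → G → H → C → K: 5+6+4+1+1 = 17
I → F → G → C → K: 5+6+3+1 = 15
Cheapest is I → F → G → C → K at 15.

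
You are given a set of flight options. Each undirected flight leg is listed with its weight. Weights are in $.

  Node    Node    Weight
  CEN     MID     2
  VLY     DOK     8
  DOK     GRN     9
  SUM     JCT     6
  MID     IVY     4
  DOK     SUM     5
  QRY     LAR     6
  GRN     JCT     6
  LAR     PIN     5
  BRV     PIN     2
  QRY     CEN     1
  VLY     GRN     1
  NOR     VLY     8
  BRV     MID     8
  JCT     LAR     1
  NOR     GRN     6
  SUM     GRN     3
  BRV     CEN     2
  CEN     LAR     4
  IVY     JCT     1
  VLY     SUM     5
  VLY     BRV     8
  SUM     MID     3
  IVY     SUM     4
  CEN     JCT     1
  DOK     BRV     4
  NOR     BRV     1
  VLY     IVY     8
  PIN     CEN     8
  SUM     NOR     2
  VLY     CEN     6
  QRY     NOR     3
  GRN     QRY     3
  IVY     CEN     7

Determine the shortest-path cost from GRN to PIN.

$8

Running Dijkstra from GRN:
GRN: 0
VLY: 1  (via GRN)
QRY: 3  (via GRN)
SUM: 3  (via GRN)
CEN: 4  (via QRY)
NOR: 5  (via SUM)
JCT: 5  (via CEN)
BRV: 6  (via CEN)
LAR: 6  (via JCT)
IVY: 6  (via JCT)
MID: 6  (via SUM)
DOK: 8  (via SUM)
PIN: 8  (via BRV)
Shortest route: GRN–QRY–CEN–BRV–PIN = $8.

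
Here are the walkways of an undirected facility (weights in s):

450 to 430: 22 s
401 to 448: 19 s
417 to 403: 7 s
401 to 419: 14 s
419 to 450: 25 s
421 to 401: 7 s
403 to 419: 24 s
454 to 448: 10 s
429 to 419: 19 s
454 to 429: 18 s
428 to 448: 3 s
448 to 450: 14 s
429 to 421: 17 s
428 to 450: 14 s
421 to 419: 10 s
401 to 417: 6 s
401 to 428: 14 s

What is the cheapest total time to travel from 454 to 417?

33 s

Settle nodes by increasing distance from 454:
454: 0
448: 10  (via 454)
428: 13  (via 448)
429: 18  (via 454)
450: 24  (via 448)
401: 27  (via 428)
417: 33  (via 401)
Shortest route: 454 → 448 → 428 → 401 → 417 = 33 s.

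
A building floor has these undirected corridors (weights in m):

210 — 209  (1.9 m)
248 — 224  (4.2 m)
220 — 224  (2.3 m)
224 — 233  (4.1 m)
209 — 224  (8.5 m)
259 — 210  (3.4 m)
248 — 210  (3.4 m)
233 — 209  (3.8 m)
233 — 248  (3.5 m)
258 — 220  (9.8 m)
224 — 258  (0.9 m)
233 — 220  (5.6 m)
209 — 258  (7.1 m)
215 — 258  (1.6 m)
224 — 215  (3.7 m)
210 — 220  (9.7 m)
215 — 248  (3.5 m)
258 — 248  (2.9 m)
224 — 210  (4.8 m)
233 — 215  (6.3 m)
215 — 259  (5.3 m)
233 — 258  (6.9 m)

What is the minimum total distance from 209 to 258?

Candidate routes:
209–258: 7.1 = 7.1
209–210–224–258: 1.9+4.8+0.9 = 7.6
The minimum is 7.1 m via 209–258.

7.1 m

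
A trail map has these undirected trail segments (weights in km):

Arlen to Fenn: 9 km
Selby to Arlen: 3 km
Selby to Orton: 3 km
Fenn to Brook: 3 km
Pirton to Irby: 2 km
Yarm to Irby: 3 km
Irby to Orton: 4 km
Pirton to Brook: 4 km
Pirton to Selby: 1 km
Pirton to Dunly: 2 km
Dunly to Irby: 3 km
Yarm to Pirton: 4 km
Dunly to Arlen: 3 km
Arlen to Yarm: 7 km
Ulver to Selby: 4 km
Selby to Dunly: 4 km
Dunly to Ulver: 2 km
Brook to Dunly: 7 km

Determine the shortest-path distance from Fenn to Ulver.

11 km

Enumerating some paths:
Fenn → Brook → Pirton → Dunly → Ulver: 3+4+2+2 = 11
Fenn → Brook → Pirton → Selby → Ulver: 3+4+1+4 = 12
Fenn → Brook → Pirton → Irby → Dunly → Ulver: 3+4+2+3+2 = 14
Fenn → Brook → Dunly → Ulver: 3+7+2 = 12
Cheapest is Fenn → Brook → Pirton → Dunly → Ulver at 11 km.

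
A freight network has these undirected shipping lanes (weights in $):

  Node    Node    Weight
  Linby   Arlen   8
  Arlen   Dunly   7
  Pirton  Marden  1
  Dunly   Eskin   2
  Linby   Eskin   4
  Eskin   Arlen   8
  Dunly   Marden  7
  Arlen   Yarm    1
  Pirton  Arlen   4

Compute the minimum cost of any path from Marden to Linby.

$13

Candidate routes:
Marden–Pirton–Arlen–Dunly–Eskin–Linby: 1+4+7+2+4 = 18
Marden–Pirton–Arlen–Eskin–Linby: 1+4+8+4 = 17
Marden–Dunly–Arlen–Linby: 7+7+8 = 22
Marden–Pirton–Arlen–Linby: 1+4+8 = 13
Cheapest is Marden–Pirton–Arlen–Linby at $13.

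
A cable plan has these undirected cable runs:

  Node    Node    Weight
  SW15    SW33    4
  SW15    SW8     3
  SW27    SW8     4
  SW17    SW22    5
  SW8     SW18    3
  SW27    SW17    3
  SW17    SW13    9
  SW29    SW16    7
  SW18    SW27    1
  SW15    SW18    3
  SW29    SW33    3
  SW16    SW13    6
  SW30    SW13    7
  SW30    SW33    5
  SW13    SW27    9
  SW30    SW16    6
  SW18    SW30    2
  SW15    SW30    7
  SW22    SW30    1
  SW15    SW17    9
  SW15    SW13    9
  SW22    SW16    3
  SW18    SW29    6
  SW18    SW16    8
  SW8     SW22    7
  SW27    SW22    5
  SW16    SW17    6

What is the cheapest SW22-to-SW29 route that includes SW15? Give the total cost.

Best SW22 to SW15: SW22–SW30–SW18–SW15 costing 6
Best SW15 to SW29: SW15–SW33–SW29 costing 7
Total via SW15: 6 + 7 = 13.

13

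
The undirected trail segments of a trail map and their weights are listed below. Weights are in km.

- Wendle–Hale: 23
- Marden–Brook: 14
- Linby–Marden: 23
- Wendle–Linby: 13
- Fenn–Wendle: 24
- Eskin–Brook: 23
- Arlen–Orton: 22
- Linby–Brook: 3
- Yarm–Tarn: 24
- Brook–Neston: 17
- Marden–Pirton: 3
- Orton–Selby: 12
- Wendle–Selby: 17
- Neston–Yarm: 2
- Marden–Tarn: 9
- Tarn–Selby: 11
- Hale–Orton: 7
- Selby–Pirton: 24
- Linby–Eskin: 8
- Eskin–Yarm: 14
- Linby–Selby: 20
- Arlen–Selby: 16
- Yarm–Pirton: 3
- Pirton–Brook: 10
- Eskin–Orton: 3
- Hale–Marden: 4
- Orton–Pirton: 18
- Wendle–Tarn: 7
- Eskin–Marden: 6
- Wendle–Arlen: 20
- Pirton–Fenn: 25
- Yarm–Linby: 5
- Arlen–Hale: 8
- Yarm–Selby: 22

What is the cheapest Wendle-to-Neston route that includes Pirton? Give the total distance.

24 km

Shortest Wendle→Pirton: Wendle → Tarn → Marden → Pirton = 19
Shortest Pirton→Neston: Pirton → Yarm → Neston = 5
Total via Pirton: 19 + 5 = 24 km.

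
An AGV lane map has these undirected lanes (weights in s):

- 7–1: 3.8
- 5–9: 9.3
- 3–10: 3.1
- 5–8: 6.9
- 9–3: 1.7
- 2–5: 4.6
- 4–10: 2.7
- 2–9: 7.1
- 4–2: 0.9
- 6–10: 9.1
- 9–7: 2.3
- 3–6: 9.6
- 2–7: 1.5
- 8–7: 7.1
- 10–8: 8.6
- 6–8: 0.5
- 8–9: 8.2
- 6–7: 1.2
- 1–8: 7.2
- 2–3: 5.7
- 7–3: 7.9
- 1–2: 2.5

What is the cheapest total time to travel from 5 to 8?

Compare a few routes:
5 - 8: 6.9 = 6.9
5 - 2 - 7 - 6 - 8: 4.6+1.5+1.2+0.5 = 7.8
The minimum is 6.9 s via 5 - 8.

6.9 s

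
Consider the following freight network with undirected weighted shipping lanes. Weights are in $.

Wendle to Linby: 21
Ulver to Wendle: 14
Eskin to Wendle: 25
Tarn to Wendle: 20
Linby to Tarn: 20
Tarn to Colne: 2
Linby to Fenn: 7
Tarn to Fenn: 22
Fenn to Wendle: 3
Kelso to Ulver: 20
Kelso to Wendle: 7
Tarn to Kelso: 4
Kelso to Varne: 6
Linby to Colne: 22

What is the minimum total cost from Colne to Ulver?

Compare a few routes:
Colne–Tarn–Fenn–Wendle–Ulver: 2+22+3+14 = 41
Colne–Tarn–Kelso–Wendle–Ulver: 2+4+7+14 = 27
Colne–Tarn–Kelso–Ulver: 2+4+20 = 26
Colne–Tarn–Wendle–Ulver: 2+20+14 = 36
Cheapest is Colne–Tarn–Kelso–Ulver at $26.

$26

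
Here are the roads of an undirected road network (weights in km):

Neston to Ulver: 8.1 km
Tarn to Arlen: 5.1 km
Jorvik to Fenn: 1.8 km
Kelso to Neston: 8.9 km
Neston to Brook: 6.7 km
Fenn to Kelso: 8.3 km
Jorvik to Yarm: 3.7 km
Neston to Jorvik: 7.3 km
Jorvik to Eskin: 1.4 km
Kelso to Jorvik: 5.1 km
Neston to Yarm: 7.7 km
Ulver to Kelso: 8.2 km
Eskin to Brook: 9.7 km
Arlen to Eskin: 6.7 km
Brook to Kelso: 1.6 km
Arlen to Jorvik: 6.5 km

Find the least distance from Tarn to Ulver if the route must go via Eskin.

26.5 km

Best Tarn to Eskin: Tarn → Arlen → Eskin costing 11.8
Shortest Eskin→Ulver: Eskin → Jorvik → Kelso → Ulver = 14.7
Total via Eskin: 11.8 + 14.7 = 26.5 km.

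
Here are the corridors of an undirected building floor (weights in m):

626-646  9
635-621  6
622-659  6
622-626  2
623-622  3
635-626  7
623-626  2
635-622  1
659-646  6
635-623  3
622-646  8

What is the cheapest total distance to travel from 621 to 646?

Enumerating some paths:
621 - 635 - 623 - 626 - 646: 6+3+2+9 = 20
621 - 635 - 622 - 626 - 646: 6+1+2+9 = 18
621 - 635 - 622 - 659 - 646: 6+1+6+6 = 19
621 - 635 - 622 - 646: 6+1+8 = 15
Cheapest is 621 - 635 - 622 - 646 at 15 m.

15 m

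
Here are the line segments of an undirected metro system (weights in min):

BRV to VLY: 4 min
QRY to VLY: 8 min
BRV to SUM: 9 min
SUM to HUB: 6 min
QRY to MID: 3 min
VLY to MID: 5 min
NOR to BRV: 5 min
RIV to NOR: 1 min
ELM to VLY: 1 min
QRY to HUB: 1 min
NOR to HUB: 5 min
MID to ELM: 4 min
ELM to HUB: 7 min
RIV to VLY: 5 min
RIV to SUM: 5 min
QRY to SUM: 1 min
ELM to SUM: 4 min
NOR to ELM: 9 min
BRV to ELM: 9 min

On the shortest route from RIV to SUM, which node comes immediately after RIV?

Enumerating some paths:
RIV → SUM: 5 = 5
RIV → NOR → HUB → QRY → SUM: 1+5+1+1 = 8
RIV → VLY → ELM → SUM: 5+1+4 = 10
RIV → NOR → HUB → SUM: 1+5+6 = 12
Cheapest is RIV → SUM at 5 min.
So from RIV the first move is to SUM.

SUM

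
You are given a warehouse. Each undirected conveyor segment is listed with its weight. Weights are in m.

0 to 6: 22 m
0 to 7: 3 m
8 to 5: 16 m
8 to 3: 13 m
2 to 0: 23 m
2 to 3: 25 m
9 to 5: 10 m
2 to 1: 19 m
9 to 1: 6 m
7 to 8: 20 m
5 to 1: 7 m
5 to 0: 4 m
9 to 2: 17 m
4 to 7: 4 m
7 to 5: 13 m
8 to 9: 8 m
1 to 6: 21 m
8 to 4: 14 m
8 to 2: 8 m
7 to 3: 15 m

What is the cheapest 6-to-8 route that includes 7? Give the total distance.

43 m

Shortest 6→7: 6 → 0 → 7 = 25
Best 7 to 8: 7 → 4 → 8 costing 18
Total via 7: 25 + 18 = 43 m.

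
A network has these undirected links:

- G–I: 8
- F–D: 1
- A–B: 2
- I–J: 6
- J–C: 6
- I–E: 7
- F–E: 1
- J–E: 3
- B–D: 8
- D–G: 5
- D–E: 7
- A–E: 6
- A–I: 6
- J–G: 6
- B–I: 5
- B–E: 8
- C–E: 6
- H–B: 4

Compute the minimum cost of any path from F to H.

Enumerating some paths:
F → D → B → H: 1+8+4 = 13
F → E → J → I → B → H: 1+3+6+5+4 = 19
F → E → I → B → H: 1+7+5+4 = 17
Cheapest is F → D → B → H at 13.

13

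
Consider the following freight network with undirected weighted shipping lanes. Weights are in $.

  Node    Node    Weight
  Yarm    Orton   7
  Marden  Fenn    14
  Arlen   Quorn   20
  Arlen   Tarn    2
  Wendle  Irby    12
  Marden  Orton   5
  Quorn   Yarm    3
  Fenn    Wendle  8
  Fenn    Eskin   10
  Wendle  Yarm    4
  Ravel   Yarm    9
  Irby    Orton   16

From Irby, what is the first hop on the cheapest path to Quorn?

Candidate routes:
Irby–Wendle–Yarm–Quorn: 12+4+3 = 19
Irby–Orton–Yarm–Quorn: 16+7+3 = 26
Cheapest is Irby–Wendle–Yarm–Quorn at $19.
So from Irby the first move is to Wendle.

Wendle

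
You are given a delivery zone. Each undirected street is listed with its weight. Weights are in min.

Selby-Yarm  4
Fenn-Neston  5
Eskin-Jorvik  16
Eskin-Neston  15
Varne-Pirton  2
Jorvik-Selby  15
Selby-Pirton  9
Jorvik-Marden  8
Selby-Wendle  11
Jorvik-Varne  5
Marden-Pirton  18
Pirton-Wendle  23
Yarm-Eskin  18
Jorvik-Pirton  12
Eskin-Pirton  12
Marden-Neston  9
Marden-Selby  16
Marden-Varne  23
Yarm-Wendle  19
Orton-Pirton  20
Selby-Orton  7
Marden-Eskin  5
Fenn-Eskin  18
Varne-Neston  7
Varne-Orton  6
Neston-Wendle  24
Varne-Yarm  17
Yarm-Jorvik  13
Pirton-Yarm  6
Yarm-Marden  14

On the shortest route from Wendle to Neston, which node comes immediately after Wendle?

Neston

Compare a few routes:
Wendle–Selby–Pirton–Varne–Neston: 11+9+2+7 = 29
Wendle–Selby–Yarm–Pirton–Varne–Neston: 11+4+6+2+7 = 30
Wendle–Neston: 24 = 24
Cheapest is Wendle–Neston at 24 min.
So from Wendle the first move is to Neston.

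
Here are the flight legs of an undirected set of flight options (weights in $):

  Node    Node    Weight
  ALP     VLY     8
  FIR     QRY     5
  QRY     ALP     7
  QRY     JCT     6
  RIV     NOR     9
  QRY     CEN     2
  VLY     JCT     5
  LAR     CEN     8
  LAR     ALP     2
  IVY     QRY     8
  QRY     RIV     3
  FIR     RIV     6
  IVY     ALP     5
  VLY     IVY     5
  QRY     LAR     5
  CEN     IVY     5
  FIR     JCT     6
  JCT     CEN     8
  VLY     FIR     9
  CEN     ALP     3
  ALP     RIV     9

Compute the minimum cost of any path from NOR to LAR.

Enumerating some paths:
NOR → RIV → QRY → LAR: 9+3+5 = 17
NOR → RIV → QRY → CEN → ALP → LAR: 9+3+2+3+2 = 19
The minimum is $17 via NOR → RIV → QRY → LAR.

$17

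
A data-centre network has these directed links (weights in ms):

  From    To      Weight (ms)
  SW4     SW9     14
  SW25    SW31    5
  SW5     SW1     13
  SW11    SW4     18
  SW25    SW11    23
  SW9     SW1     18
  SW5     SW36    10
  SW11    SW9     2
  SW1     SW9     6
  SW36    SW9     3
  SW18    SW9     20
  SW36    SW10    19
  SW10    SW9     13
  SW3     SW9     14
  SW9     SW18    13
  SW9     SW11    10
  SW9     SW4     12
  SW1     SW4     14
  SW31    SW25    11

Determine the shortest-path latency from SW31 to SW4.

Compare a few routes:
SW31–SW25–SW11–SW4: 11+23+18 = 52
SW31–SW25–SW11–SW9–SW4: 11+23+2+12 = 48
SW31–SW25–SW11–SW9–SW1–SW4: 11+23+2+18+14 = 68
Cheapest is SW31–SW25–SW11–SW9–SW4 at 48 ms.

48 ms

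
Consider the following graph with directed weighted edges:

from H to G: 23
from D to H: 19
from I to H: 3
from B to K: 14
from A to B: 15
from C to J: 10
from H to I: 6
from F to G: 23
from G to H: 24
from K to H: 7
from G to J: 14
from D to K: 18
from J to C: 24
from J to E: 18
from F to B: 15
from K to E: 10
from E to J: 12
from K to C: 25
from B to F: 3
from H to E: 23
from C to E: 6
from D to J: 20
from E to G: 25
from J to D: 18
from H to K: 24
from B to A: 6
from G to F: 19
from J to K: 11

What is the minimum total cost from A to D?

Compare a few routes:
A–B–K–C–J–D: 15+14+25+10+18 = 82
A–B–K–E–J–D: 15+14+10+12+18 = 69
A–B–F–G–J–D: 15+3+23+14+18 = 73
Cheapest is A–B–K–E–J–D at 69.

69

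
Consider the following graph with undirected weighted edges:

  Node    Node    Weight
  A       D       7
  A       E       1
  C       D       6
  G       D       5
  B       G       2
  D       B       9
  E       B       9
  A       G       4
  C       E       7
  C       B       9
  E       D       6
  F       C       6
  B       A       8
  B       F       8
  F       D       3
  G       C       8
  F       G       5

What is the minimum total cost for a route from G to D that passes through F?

8

Best G to F: G–F costing 5
Shortest F→D: F–D = 3
Total via F: 5 + 3 = 8.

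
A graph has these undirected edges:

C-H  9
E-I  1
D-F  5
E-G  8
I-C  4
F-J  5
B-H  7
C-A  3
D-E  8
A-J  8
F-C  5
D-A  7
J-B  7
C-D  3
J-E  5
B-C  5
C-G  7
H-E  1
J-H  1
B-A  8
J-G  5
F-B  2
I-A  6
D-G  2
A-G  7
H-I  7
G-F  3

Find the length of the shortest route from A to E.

Shortest distances from A:
A: 0
C: 3  (via A)
D: 6  (via C)
I: 6  (via A)
E: 7  (via I)
Shortest route: A → I → E = 7.

7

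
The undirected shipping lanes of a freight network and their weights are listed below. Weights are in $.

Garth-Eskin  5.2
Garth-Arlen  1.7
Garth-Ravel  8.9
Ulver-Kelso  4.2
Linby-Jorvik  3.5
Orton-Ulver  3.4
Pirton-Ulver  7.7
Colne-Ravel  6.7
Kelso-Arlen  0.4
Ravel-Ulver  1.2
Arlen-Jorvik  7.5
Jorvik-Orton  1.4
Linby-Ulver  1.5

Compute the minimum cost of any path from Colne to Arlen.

$12.5

Settle nodes by increasing distance from Colne:
Colne: 0
Ravel: 6.7  (via Colne)
Ulver: 7.9  (via Ravel)
Linby: 9.4  (via Ulver)
Orton: 11.3  (via Ulver)
Kelso: 12.1  (via Ulver)
Arlen: 12.5  (via Kelso)
Shortest route: Colne → Ravel → Ulver → Kelso → Arlen = $12.5.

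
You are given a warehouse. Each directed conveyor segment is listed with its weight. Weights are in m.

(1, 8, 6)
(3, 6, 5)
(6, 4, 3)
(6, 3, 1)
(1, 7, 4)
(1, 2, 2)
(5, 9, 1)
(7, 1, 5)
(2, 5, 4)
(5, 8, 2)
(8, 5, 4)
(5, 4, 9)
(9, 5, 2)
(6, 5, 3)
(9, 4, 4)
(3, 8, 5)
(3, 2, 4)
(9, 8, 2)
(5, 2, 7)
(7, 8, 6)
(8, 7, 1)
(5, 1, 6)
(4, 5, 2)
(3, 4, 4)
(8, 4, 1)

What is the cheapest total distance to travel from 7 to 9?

Candidate routes:
7 - 8 - 4 - 5 - 9: 6+1+2+1 = 10
7 - 8 - 5 - 9: 6+4+1 = 11
7 - 1 - 2 - 5 - 9: 5+2+4+1 = 12
The minimum is 10 m via 7 - 8 - 4 - 5 - 9.

10 m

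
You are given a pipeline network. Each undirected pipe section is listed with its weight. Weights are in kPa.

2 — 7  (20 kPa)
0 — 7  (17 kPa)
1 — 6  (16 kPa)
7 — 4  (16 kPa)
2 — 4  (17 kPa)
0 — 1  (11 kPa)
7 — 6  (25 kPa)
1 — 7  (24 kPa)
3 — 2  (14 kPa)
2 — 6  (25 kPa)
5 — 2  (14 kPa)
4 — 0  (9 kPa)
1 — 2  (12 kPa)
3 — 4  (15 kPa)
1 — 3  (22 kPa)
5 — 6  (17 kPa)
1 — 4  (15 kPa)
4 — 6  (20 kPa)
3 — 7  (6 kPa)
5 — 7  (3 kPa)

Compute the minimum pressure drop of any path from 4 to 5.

19 kPa

Shortest distances from 4:
4: 0
0: 9  (via 4)
1: 15  (via 4)
3: 15  (via 4)
7: 16  (via 4)
2: 17  (via 4)
5: 19  (via 7)
Shortest route: 4–7–5 = 19 kPa.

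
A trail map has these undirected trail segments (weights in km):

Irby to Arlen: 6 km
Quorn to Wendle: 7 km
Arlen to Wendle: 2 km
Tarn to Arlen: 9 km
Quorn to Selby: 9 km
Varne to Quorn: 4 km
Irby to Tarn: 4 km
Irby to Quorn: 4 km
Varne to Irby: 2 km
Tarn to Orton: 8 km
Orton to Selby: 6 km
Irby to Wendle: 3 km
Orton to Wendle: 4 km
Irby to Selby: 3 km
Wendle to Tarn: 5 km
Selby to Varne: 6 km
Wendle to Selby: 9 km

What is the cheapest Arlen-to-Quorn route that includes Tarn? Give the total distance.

15 km

Shortest Arlen→Tarn: Arlen → Wendle → Tarn = 7
Shortest Tarn→Quorn: Tarn → Irby → Quorn = 8
Total via Tarn: 7 + 8 = 15 km.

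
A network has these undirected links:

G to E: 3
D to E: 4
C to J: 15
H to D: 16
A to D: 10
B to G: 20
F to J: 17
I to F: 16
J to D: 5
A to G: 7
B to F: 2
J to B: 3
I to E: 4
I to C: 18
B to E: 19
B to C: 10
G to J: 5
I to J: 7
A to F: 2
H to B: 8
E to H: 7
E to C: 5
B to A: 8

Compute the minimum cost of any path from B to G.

Running Dijkstra from B:
B: 0
F: 2  (via B)
J: 3  (via B)
A: 4  (via F)
D: 8  (via J)
G: 8  (via J)
Shortest route: B → J → G = 8.

8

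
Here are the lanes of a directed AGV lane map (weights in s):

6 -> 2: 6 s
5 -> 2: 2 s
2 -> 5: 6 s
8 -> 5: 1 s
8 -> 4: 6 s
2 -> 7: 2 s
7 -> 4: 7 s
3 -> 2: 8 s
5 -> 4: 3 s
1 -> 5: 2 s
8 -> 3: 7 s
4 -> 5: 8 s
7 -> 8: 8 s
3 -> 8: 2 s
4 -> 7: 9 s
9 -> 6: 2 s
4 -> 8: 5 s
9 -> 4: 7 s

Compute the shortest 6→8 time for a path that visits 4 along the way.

Best 6 to 4: 6–2–7–4 costing 15
Shortest 4→8: 4–8 = 5
Total via 4: 15 + 5 = 20 s.

20 s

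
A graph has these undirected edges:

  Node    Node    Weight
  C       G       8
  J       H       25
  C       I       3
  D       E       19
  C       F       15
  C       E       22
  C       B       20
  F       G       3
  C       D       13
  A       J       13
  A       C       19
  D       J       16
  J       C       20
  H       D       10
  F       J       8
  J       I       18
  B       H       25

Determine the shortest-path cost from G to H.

Candidate routes:
G - F - J - D - H: 3+8+16+10 = 37
G - C - D - H: 8+13+10 = 31
G - F - J - H: 3+8+25 = 36
G - F - C - D - H: 3+15+13+10 = 41
The minimum is 31 via G - C - D - H.

31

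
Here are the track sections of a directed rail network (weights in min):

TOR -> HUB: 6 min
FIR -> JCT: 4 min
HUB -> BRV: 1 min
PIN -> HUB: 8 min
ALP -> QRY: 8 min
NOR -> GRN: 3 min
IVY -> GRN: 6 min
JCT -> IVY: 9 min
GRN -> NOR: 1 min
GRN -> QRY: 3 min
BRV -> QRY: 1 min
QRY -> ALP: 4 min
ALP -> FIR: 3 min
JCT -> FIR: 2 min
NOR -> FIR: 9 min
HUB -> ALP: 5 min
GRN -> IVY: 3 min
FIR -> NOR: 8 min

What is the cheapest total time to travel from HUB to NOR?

Compare a few routes:
HUB - ALP - FIR - NOR: 5+3+8 = 16
HUB - ALP - FIR - JCT - IVY - GRN - NOR: 5+3+4+9+6+1 = 28
HUB - BRV - QRY - ALP - FIR - NOR: 1+1+4+3+8 = 17
The minimum is 16 min via HUB - ALP - FIR - NOR.

16 min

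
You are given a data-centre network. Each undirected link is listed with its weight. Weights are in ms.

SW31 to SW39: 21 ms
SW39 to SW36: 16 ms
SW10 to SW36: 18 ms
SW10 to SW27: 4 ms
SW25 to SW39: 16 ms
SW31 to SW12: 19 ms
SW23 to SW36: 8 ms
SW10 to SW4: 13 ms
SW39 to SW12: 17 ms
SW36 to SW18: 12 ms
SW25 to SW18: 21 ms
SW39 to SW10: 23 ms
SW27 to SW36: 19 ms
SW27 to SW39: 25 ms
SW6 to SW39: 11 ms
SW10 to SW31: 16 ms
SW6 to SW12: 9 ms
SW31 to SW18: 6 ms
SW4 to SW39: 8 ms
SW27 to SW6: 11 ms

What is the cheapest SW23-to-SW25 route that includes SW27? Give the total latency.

65 ms

Shortest SW23→SW27: SW23–SW36–SW27 = 27
Best SW27 to SW25: SW27–SW6–SW39–SW25 costing 38
Total via SW27: 27 + 38 = 65 ms.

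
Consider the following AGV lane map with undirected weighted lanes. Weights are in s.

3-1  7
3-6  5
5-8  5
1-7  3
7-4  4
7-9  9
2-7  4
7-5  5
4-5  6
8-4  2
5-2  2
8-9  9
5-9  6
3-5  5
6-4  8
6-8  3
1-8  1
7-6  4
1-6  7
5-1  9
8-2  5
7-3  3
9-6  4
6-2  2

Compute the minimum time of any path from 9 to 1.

Shortest distances from 9:
9: 0
6: 4  (via 9)
2: 6  (via 6)
5: 6  (via 9)
8: 7  (via 6)
1: 8  (via 8)
Shortest route: 9 → 6 → 8 → 1 = 8 s.

8 s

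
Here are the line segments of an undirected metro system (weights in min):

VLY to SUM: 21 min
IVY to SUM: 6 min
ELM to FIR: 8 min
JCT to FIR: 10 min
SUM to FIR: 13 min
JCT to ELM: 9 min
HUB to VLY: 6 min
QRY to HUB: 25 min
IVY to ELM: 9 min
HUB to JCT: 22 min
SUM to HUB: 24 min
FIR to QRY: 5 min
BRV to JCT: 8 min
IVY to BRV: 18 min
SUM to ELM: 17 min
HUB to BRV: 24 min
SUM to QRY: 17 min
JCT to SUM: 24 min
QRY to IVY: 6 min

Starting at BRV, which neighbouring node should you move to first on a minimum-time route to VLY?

HUB

Enumerating some paths:
BRV–HUB–VLY: 24+6 = 30
BRV–JCT–HUB–VLY: 8+22+6 = 36
BRV–IVY–SUM–VLY: 18+6+21 = 45
BRV–JCT–FIR–SUM–VLY: 8+10+13+21 = 52
Cheapest is BRV–HUB–VLY at 30 min.
So from BRV the first move is to HUB.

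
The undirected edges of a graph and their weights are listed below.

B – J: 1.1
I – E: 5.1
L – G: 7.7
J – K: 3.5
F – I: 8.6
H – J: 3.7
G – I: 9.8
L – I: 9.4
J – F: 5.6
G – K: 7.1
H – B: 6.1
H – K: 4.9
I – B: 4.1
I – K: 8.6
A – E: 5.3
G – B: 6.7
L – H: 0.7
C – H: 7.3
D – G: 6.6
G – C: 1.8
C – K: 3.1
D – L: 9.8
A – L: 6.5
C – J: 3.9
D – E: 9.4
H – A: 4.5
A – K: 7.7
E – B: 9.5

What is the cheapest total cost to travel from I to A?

Settle nodes by increasing distance from I:
I: 0
B: 4.1  (via I)
E: 5.1  (via I)
J: 5.2  (via B)
F: 8.6  (via I)
K: 8.6  (via I)
H: 8.9  (via J)
C: 9.1  (via J)
L: 9.4  (via I)
G: 9.8  (via I)
A: 10.4  (via E)
Shortest route: I → E → A = 10.4.

10.4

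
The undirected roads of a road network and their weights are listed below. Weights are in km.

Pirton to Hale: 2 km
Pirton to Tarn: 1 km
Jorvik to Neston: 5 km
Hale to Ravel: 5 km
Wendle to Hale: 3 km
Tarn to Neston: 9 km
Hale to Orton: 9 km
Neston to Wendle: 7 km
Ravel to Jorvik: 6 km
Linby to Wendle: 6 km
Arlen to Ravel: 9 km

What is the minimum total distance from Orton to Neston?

Compare a few routes:
Orton → Hale → Wendle → Neston: 9+3+7 = 19
Orton → Hale → Pirton → Tarn → Neston: 9+2+1+9 = 21
Cheapest is Orton → Hale → Wendle → Neston at 19 km.

19 km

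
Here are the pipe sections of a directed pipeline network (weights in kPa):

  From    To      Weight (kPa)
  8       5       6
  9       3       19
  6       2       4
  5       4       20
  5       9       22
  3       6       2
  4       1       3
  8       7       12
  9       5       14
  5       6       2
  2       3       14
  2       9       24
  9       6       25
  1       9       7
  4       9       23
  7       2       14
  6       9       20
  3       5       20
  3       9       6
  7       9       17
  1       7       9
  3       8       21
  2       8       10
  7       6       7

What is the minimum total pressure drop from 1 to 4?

Shortest distances from 1:
1: 0
9: 7  (via 1)
7: 9  (via 1)
6: 16  (via 7)
2: 20  (via 6)
5: 21  (via 9)
3: 26  (via 9)
8: 30  (via 2)
4: 41  (via 5)
Shortest route: 1 → 9 → 5 → 4 = 41 kPa.

41 kPa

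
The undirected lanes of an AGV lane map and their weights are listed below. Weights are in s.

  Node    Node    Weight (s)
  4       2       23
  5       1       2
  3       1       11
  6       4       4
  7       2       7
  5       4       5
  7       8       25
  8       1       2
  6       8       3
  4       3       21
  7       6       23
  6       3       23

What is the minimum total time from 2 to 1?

Compare a few routes:
2 - 4 - 6 - 8 - 1: 23+4+3+2 = 32
2 - 7 - 8 - 1: 7+25+2 = 34
2 - 4 - 5 - 1: 23+5+2 = 30
Cheapest is 2 - 4 - 5 - 1 at 30 s.

30 s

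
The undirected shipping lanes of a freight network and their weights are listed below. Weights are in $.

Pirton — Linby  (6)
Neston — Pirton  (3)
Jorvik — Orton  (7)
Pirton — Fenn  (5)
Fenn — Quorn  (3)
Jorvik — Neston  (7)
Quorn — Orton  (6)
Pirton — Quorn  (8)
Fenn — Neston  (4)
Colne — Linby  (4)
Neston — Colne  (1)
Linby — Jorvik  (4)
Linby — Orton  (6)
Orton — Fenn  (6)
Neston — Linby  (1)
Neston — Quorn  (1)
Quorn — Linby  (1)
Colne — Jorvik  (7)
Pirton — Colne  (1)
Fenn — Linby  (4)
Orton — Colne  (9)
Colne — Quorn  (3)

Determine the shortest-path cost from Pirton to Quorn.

$3

Compare a few routes:
Pirton - Colne - Quorn: 1+3 = 4
Pirton - Colne - Neston - Quorn: 1+1+1 = 3
Pirton - Colne - Neston - Linby - Quorn: 1+1+1+1 = 4
Cheapest is Pirton - Colne - Neston - Quorn at $3.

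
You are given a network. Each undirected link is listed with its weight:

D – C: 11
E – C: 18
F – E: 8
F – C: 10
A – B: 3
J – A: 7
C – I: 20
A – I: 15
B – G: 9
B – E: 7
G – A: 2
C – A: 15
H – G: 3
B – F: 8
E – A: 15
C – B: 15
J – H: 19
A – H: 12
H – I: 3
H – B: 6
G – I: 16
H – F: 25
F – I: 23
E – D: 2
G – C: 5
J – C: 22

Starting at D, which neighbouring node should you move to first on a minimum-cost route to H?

E

Candidate routes:
D → E → B → H: 2+7+6 = 15
D → E → B → G → H: 2+7+9+3 = 21
D → E → B → A → G → H: 2+7+3+2+3 = 17
D → C → G → H: 11+5+3 = 19
Cheapest is D → E → B → H at 15.
So from D the first move is to E.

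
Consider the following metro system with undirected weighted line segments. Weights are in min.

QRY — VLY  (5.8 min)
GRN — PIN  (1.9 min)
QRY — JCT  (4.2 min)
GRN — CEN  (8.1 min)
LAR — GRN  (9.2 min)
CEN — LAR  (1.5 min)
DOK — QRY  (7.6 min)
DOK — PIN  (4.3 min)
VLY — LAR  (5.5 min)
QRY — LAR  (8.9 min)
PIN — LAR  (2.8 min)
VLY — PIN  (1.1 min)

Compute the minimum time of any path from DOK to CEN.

8.6 min

Candidate routes:
DOK - PIN - LAR - CEN: 4.3+2.8+1.5 = 8.6
DOK - PIN - VLY - LAR - CEN: 4.3+1.1+5.5+1.5 = 12.4
DOK - PIN - GRN - CEN: 4.3+1.9+8.1 = 14.3
DOK - PIN - GRN - LAR - CEN: 4.3+1.9+9.2+1.5 = 16.9
The minimum is 8.6 min via DOK - PIN - LAR - CEN.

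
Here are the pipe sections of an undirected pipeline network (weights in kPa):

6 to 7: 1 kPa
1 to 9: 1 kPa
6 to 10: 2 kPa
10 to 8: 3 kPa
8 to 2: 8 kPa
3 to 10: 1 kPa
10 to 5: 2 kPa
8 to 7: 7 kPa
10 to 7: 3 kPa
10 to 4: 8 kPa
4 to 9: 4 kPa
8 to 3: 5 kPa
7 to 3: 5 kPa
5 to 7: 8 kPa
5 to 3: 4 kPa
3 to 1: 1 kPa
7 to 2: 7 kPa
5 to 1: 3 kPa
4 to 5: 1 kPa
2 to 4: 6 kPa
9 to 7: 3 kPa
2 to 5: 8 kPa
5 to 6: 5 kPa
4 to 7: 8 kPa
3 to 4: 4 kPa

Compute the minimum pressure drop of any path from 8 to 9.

6 kPa

Shortest distances from 8:
8: 0
10: 3  (via 8)
3: 4  (via 10)
1: 5  (via 3)
5: 5  (via 10)
6: 5  (via 10)
4: 6  (via 5)
7: 6  (via 10)
9: 6  (via 1)
Shortest route: 8–10–3–1–9 = 6 kPa.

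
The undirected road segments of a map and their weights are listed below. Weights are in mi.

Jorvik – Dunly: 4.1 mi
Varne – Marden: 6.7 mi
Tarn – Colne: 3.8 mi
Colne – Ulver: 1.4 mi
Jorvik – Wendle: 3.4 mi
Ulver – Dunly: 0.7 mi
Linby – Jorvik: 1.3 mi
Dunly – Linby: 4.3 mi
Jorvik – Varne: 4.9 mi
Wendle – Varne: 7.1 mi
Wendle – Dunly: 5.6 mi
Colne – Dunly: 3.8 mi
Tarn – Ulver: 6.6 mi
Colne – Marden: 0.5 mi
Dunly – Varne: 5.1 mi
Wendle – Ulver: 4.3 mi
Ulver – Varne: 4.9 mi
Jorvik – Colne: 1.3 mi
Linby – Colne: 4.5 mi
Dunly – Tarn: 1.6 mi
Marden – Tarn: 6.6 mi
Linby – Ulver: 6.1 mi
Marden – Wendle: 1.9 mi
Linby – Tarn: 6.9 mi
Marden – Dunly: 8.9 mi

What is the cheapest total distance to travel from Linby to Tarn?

5.9 mi

Enumerating some paths:
Linby - Jorvik - Colne - Ulver - Dunly - Tarn: 1.3+1.3+1.4+0.7+1.6 = 6.3
Linby - Dunly - Tarn: 4.3+1.6 = 5.9
The minimum is 5.9 mi via Linby - Dunly - Tarn.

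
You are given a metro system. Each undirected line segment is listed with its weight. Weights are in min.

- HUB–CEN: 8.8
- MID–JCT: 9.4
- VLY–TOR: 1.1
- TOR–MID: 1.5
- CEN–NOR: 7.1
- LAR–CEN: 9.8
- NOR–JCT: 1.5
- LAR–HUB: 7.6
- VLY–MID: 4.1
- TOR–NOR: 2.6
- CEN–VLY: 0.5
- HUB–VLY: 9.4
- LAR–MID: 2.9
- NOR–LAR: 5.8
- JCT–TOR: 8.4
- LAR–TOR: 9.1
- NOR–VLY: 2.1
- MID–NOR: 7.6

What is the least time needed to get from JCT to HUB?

Settle nodes by increasing distance from JCT:
JCT: 0
NOR: 1.5  (via JCT)
VLY: 3.6  (via NOR)
TOR: 4.1  (via NOR)
CEN: 4.1  (via VLY)
MID: 5.6  (via TOR)
LAR: 7.3  (via NOR)
HUB: 12.9  (via CEN)
Shortest route: JCT → NOR → VLY → CEN → HUB = 12.9 min.

12.9 min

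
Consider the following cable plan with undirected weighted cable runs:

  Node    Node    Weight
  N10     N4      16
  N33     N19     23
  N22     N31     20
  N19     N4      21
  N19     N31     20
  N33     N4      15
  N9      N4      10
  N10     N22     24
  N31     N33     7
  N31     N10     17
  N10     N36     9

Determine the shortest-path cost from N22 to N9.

50

Compare a few routes:
N22–N10–N4–N9: 24+16+10 = 50
N22–N31–N10–N4–N9: 20+17+16+10 = 63
N22–N31–N33–N4–N9: 20+7+15+10 = 52
The minimum is 50 via N22–N10–N4–N9.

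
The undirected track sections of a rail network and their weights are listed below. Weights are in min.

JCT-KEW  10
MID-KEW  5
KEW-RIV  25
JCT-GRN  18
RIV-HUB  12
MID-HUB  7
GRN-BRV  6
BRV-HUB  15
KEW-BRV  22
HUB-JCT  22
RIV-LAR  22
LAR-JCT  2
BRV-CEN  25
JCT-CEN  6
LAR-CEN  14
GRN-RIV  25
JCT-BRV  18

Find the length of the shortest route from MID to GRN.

Running Dijkstra from MID:
MID: 0
KEW: 5  (via MID)
HUB: 7  (via MID)
JCT: 15  (via KEW)
LAR: 17  (via JCT)
RIV: 19  (via HUB)
CEN: 21  (via JCT)
BRV: 22  (via HUB)
GRN: 28  (via BRV)
Shortest route: MID → HUB → BRV → GRN = 28 min.

28 min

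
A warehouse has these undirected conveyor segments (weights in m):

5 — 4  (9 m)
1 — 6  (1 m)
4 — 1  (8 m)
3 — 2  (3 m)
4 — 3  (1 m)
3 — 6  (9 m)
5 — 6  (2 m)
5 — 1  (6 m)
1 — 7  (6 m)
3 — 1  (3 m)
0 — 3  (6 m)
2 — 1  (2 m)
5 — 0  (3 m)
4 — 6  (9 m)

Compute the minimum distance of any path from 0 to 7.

Compare a few routes:
0 → 5 → 1 → 7: 3+6+6 = 15
0 → 5 → 6 → 1 → 7: 3+2+1+6 = 12
0 → 3 → 1 → 7: 6+3+6 = 15
Cheapest is 0 → 5 → 6 → 1 → 7 at 12 m.

12 m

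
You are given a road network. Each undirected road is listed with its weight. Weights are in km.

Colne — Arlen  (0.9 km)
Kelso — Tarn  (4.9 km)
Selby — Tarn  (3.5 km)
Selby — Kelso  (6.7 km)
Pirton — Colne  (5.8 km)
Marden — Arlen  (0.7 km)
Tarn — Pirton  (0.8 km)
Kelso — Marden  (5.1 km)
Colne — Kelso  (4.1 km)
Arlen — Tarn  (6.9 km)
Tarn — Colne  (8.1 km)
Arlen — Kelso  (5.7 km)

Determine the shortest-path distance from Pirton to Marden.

Running Dijkstra from Pirton:
Pirton: 0
Tarn: 0.8  (via Pirton)
Selby: 4.3  (via Tarn)
Kelso: 5.7  (via Tarn)
Colne: 5.8  (via Pirton)
Arlen: 6.7  (via Colne)
Marden: 7.4  (via Arlen)
Shortest route: Pirton–Colne–Arlen–Marden = 7.4 km.

7.4 km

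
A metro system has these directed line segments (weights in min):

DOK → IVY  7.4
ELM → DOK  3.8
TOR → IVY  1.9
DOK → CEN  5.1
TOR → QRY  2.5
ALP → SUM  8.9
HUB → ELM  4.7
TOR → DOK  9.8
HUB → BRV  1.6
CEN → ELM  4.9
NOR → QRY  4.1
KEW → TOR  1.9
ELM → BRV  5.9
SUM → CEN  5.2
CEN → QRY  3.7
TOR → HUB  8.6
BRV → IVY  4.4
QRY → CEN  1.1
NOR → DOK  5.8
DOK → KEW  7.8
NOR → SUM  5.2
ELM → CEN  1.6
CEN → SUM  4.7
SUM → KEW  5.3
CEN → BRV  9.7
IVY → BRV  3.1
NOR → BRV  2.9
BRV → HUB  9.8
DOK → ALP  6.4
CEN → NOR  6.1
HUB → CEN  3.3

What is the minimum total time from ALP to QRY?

17.8 min

Shortest distances from ALP:
ALP: 0
SUM: 8.9  (via ALP)
CEN: 14.1  (via SUM)
KEW: 14.2  (via SUM)
TOR: 16.1  (via KEW)
QRY: 17.8  (via CEN)
Shortest route: ALP–SUM–CEN–QRY = 17.8 min.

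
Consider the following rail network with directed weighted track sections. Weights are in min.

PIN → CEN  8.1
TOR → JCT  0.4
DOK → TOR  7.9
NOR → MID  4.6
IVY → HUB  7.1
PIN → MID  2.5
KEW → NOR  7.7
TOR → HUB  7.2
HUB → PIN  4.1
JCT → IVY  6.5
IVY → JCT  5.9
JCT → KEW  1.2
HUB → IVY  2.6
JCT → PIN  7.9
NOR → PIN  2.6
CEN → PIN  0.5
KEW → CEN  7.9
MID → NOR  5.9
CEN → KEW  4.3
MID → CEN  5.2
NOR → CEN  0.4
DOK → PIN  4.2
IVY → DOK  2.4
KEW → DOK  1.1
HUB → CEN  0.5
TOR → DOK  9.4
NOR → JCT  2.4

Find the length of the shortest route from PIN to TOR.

21 min

Candidate routes:
PIN → MID → NOR → CEN → KEW → DOK → TOR: 2.5+5.9+0.4+4.3+1.1+7.9 = 22.1
PIN → MID → CEN → KEW → DOK → TOR: 2.5+5.2+4.3+1.1+7.9 = 21
PIN → CEN → KEW → DOK → TOR: 8.1+4.3+1.1+7.9 = 21.4
Cheapest is PIN → MID → CEN → KEW → DOK → TOR at 21 min.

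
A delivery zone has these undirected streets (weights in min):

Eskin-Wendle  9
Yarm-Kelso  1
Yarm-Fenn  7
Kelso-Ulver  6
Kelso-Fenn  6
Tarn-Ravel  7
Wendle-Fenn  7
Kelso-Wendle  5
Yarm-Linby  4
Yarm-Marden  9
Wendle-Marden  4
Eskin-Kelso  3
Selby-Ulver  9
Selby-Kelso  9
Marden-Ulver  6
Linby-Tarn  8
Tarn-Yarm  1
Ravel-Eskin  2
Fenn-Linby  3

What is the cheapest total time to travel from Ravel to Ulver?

Shortest distances from Ravel:
Ravel: 0
Eskin: 2  (via Ravel)
Kelso: 5  (via Eskin)
Yarm: 6  (via Kelso)
Tarn: 7  (via Ravel)
Wendle: 10  (via Kelso)
Linby: 10  (via Yarm)
Fenn: 11  (via Kelso)
Ulver: 11  (via Kelso)
Shortest route: Ravel–Eskin–Kelso–Ulver = 11 min.

11 min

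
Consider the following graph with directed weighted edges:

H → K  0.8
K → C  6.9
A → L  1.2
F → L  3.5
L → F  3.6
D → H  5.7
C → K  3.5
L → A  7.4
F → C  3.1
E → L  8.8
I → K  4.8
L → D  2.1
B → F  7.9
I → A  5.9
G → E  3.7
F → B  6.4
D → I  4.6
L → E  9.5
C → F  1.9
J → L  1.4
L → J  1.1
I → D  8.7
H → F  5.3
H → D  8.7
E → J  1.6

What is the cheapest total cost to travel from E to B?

13

Candidate routes:
E → J → L → D → H → K → C → F → B: 1.6+1.4+2.1+5.7+0.8+6.9+1.9+6.4 = 26.8
E → J → L → D → H → F → B: 1.6+1.4+2.1+5.7+5.3+6.4 = 22.5
E → L → F → B: 8.8+3.6+6.4 = 18.8
E → J → L → F → B: 1.6+1.4+3.6+6.4 = 13
The minimum is 13 via E → J → L → F → B.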